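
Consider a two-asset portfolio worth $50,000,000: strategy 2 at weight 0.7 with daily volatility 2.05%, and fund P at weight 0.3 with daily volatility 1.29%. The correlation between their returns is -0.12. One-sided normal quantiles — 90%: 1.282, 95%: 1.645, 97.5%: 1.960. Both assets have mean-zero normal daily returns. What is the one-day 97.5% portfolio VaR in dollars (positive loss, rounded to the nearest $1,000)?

$1,412,000

σ_p² = 0.7²·2.05² + 0.3²·1.29² + 2·-0.12·0.7·0.3·2.05·1.29 = 2.0757 (%²).
σ_p = √2.0757 = 1.441%.
VaR = 1.960 × 1.441% = 2.824%; on $50,000,000 that is $1,412,000.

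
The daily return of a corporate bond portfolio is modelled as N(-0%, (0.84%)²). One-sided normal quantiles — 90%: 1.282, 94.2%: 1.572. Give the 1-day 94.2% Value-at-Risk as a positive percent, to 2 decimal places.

1.32%

VaR = z·σ = 1.572 × 0.84% = 1.320%.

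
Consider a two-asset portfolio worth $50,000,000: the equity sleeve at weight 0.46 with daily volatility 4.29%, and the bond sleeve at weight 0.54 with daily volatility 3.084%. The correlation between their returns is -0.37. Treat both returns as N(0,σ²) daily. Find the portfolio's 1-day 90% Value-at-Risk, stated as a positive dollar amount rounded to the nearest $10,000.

$1,320,000

σ_p² = 0.46²·4.29² + 0.54²·3.084² + 2·-0.37·0.46·0.54·4.29·3.084 = 4.2358 (%²).
σ_p = √4.2358 = 2.058%.
At 90%, z = 1.282.
VaR = 1.282 × 2.058% = 2.638%; on $50,000,000 that is $1,319,000.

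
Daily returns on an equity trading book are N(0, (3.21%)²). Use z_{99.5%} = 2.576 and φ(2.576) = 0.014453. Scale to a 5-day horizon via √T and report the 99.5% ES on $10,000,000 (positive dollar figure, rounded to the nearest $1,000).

σ_{5d} = 3.21% × √5 = 7.178%.
ES multiplier = φ(z)/(1−α) = 0.014453/0.005 = 2.891.
ES = 7.178% × 2.891 = 20.752%; on $10,000,000: $2,075,200.

$2,075,000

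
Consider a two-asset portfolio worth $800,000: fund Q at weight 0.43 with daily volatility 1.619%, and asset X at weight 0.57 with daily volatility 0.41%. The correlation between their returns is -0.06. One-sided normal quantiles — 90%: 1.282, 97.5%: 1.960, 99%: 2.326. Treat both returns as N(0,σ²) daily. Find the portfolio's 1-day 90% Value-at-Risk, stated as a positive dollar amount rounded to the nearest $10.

σ_p² = 0.43²·1.619² + 0.57²·0.41² + 2·-0.06·0.43·0.57·1.619·0.41 = 0.5197 (%²).
σ_p = √0.5197 = 0.721%.
VaR = 1.282 × 0.721% = 0.924%; on $800,000 that is $7,392.

$7,390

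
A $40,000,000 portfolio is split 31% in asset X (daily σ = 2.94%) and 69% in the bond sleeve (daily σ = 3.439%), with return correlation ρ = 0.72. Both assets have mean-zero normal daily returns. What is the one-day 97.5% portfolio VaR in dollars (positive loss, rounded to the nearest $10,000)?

σ_p² = 0.31²·2.94² + 0.69²·3.439² + 2·0.72·0.31·0.69·2.94·3.439 = 9.5756 (%²).
σ_p = √9.5756 = 3.094%.
At 97.5%, z = 1.960.
VaR = 1.960 × 3.094% = 6.064%; on $40,000,000 that is $2,425,600.

$2,430,000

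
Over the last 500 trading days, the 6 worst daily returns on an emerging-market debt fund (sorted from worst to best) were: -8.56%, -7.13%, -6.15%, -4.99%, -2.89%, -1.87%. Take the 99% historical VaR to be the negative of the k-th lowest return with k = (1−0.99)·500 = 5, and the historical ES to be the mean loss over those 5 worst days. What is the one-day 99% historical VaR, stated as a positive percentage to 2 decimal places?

2.89%

k = 5; the 5th lowest return is -2.89%, so VaR = 2.89%.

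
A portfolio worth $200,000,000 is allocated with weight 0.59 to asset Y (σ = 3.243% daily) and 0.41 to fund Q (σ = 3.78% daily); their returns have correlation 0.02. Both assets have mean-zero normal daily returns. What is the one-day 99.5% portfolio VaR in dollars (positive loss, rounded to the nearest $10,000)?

$12,810,000

σ_p² = 0.59²·3.243² + 0.41²·3.78² + 2·0.02·0.59·0.41·3.243·3.78 = 6.1815 (%²).
σ_p = √6.1815 = 2.486%.
At 99.5%, z = 2.576.
VaR = 2.576 × 2.486% = 6.404%; on $200,000,000 that is $12,808,000.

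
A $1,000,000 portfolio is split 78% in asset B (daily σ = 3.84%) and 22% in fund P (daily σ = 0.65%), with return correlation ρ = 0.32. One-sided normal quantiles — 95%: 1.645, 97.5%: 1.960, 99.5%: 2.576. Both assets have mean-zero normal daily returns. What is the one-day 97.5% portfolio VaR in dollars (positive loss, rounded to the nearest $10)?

$59,660

σ_p² = 0.78²·3.84² + 0.22²·0.65² + 2·0.32·0.78·0.22·3.84·0.65 = 9.2658 (%²).
σ_p = √9.2658 = 3.044%.
VaR = 1.960 × 3.044% = 5.966%; on $1,000,000 that is $59,660.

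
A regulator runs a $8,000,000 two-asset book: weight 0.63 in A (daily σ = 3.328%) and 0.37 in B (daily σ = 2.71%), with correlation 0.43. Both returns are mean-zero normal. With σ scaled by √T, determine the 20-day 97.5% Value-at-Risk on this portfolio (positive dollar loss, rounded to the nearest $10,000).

σ_p = √(0.63²·3.328² + 0.37²·2.71² + 2·0.43·0.63·0.37·3.328·2.71) = 2.685%.
σ_{20d} = 2.685% × √20 = 12.008%.
z(97.5%) = 1.960.
VaR = 1.960 × 12.008% = 23.536%; on $8,000,000 that is $1,882,880.

$1,880,000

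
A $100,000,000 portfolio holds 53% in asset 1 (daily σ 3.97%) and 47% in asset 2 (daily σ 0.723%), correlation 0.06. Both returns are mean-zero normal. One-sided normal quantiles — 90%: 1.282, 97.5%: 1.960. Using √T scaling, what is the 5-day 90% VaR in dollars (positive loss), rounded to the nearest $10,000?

σ_p = √(0.53²·3.97² + 0.47²·0.723² + 2·0.06·0.53·0.47·3.97·0.723) = 2.151%.
σ_{5d} = 2.151% × √5 = 4.810%.
VaR = 1.282 × 4.810% = 6.166%; on $100,000,000 that is $6,166,000.

$6,170,000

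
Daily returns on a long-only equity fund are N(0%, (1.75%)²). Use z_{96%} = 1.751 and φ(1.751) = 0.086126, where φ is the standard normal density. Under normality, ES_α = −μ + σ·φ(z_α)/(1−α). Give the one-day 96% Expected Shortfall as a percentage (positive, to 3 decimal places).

Tail multiplier: φ(z)/(1−α) = 0.086126 / 0.04 = 2.153.
ES = 1.75% × 2.153 = 3.768%.

3.768%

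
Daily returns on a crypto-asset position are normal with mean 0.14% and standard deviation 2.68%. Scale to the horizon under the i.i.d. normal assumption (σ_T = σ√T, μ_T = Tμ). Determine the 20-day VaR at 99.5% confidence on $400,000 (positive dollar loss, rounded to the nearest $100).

$112,300

At 99.5%, z = 2.576.
σ_{20d} = 2.68% × √20 = 11.985%; μ_{20d} = 20 × 0.14% = 2.800%.
VaR = −(2.800%) + 2.576 × 11.985% = 28.073%.
On $400,000: 0.28073 × $400,000 = $112,292.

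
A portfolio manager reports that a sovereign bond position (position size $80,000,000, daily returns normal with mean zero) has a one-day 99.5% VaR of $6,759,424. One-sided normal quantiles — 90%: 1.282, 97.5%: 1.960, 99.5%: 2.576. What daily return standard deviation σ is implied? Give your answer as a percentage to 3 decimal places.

3.280%

VaR as a fraction: $6,759,424 / $80,000,000 = 8.449%.
σ = VaR / z = 8.449% / 2.576 = 3.280%.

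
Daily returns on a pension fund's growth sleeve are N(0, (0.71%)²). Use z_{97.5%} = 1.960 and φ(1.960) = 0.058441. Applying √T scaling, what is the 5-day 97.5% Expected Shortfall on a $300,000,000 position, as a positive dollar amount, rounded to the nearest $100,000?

$11,100,000

σ_{5d} = 0.71% × √5 = 1.588%.
ES multiplier = φ(z)/(1−α) = 0.058441/0.025 = 2.338.
ES = 1.588% × 2.338 = 3.713%; on $300,000,000: $11,139,000.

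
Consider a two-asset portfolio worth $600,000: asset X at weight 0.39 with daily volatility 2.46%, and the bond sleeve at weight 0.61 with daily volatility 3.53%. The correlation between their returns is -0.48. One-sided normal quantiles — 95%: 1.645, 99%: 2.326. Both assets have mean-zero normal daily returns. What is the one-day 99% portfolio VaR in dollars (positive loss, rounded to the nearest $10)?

σ_p² = 0.39²·2.46² + 0.61²·3.53² + 2·-0.48·0.39·0.61·2.46·3.53 = 3.5739 (%²).
σ_p = √3.5739 = 1.890%.
VaR = 2.326 × 1.890% = 4.396%; on $600,000 that is $26,376.

$26,380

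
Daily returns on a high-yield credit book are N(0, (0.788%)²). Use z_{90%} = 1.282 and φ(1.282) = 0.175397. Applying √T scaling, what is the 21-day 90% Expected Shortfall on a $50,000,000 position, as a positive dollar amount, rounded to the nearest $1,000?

$3,167,000

σ_{21d} = 0.788% × √21 = 3.611%.
ES multiplier = φ(z)/(1−α) = 0.175397/0.1 = 1.754.
ES = 3.611% × 1.754 = 6.334%; on $50,000,000: $3,167,000.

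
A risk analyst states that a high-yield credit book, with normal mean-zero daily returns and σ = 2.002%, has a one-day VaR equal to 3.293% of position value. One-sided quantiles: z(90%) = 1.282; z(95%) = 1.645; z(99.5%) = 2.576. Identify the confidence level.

95%

Implied z = VaR/σ = 3.293 / 2.002 = 1.645.
This matches z(95%) = 1.645.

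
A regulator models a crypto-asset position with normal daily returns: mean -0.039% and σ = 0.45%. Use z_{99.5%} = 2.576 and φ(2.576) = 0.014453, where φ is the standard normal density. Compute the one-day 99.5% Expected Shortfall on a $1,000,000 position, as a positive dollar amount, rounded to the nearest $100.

$13,400

Tail multiplier: φ(z)/(1−α) = 0.014453 / 0.005 = 2.891.
ES = −(-0.039%) + 0.45% × 2.891 = 1.340%.
On $1,000,000: 0.01340 × $1,000,000 = $13,400.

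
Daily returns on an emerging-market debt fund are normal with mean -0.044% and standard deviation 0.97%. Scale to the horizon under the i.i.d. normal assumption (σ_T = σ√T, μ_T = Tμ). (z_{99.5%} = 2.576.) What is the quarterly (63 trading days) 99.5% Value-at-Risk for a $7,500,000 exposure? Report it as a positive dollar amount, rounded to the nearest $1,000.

σ_{63d} = 0.97% × √63 = 7.699%; μ_{63d} = 63 × -0.044% = -2.772%.
VaR = −(-2.772%) + 2.576 × 7.699% = 22.605%.
On $7,500,000: 0.22605 × $7,500,000 = $1,695,375.

$1,695,000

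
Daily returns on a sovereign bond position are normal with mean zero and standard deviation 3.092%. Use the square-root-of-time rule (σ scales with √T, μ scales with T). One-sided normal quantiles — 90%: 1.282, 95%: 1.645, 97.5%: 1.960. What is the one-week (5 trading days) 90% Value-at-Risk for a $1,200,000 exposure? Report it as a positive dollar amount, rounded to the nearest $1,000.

$106,000

σ_{5d} = 3.092% × √5 = 6.914%.
VaR = 1.282 × 6.914% = 8.864%.
On $1,200,000: 0.08864 × $1,200,000 = $106,368.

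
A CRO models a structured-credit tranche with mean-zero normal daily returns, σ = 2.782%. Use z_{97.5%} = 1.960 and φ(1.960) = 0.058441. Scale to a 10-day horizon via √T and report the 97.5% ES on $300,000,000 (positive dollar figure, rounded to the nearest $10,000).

σ_{10d} = 2.782% × √10 = 8.797%.
ES multiplier = φ(z)/(1−α) = 0.058441/0.025 = 2.338.
ES = 8.797% × 2.338 = 20.567%; on $300,000,000: $61,701,000.

$61,700,000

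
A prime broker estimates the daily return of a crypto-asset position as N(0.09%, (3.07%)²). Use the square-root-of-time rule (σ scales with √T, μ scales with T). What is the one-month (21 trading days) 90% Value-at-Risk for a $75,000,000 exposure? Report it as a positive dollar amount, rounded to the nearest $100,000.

At 90%, z = 1.282.
σ_{21d} = 3.07% × √21 = 14.069%; μ_{21d} = 21 × 0.09% = 1.890%.
VaR = −(1.890%) + 1.282 × 14.069% = 16.146%.
On $75,000,000: 0.16146 × $75,000,000 = $12,109,500.

$12,100,000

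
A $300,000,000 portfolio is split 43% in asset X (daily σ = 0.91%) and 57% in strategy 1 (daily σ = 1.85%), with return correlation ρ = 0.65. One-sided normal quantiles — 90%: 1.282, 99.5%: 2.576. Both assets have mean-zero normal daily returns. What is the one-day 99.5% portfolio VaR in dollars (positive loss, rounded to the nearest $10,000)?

$10,370,000

σ_p² = 0.43²·0.91² + 0.57²·1.85² + 2·0.65·0.43·0.57·0.91·1.85 = 1.8015 (%²).
σ_p = √1.8015 = 1.342%.
VaR = 2.576 × 1.342% = 3.457%; on $300,000,000 that is $10,371,000.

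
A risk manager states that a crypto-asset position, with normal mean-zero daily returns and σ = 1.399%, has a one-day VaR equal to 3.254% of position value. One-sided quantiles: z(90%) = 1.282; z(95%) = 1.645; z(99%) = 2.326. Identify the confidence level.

Implied z = VaR/σ = 3.254 / 1.399 = 2.326.
This matches z(99%) = 2.326.

99%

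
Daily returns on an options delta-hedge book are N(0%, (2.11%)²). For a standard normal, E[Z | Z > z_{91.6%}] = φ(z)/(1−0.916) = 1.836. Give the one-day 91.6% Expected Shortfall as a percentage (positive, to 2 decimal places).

3.87%

ES = 2.11% × 1.836 = 3.874%.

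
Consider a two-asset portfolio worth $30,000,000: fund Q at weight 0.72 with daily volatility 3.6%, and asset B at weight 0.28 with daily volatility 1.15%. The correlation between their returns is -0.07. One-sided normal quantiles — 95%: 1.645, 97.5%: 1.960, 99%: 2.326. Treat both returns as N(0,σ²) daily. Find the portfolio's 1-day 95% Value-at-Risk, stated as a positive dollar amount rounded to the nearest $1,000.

σ_p² = 0.72²·3.6² + 0.28²·1.15² + 2·-0.07·0.72·0.28·3.6·1.15 = 6.7053 (%²).
σ_p = √6.7053 = 2.589%.
VaR = 1.645 × 2.589% = 4.259%; on $30,000,000 that is $1,277,700.

$1,278,000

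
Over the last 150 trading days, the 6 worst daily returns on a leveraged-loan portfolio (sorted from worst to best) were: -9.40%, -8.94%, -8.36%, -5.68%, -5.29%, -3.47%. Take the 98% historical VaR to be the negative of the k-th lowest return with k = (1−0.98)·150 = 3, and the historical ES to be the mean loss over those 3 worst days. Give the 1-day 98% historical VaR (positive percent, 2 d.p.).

8.36%

k = 3; the 3rd lowest return is -8.36%, so VaR = 8.36%.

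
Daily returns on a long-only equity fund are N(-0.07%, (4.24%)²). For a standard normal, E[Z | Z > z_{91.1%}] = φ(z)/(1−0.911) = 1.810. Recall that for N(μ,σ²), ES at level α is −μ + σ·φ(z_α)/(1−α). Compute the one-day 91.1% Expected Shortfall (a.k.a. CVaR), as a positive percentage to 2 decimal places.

ES = −(-0.07%) + 4.24% × 1.810 = 7.744%.

7.74%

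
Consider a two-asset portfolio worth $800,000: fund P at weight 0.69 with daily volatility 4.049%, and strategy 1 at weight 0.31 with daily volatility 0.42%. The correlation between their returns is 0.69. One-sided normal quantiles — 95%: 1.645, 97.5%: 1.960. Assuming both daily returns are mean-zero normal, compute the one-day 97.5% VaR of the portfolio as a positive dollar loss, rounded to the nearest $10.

σ_p² = 0.69²·4.049² + 0.31²·0.42² + 2·0.69·0.69·0.31·4.049·0.42 = 8.3243 (%²).
σ_p = √8.3243 = 2.885%.
VaR = 1.960 × 2.885% = 5.655%; on $800,000 that is $45,240.

$45,240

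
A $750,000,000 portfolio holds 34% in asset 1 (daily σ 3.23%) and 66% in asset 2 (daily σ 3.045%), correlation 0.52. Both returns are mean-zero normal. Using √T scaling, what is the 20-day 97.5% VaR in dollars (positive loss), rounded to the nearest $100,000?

$180,500,000

σ_p = √(0.34²·3.23² + 0.66²·3.045² + 2·0.52·0.34·0.66·3.23·3.045) = 2.746%.
σ_{20d} = 2.746% × √20 = 12.280%.
z(97.5%) = 1.960.
VaR = 1.960 × 12.280% = 24.069%; on $750,000,000 that is $180,517,500.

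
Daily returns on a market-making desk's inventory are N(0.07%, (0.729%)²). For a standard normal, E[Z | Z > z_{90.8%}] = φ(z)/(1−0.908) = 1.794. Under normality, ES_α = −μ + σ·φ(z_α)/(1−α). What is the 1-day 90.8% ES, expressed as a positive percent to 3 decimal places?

1.238%

ES = −(0.07%) + 0.729% × 1.794 = 1.238%.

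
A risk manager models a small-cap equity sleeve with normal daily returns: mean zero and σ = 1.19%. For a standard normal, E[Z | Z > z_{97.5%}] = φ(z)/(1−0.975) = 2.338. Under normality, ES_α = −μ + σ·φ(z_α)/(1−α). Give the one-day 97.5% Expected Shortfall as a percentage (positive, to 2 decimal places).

2.78%

ES = 1.19% × 2.338 = 2.782%.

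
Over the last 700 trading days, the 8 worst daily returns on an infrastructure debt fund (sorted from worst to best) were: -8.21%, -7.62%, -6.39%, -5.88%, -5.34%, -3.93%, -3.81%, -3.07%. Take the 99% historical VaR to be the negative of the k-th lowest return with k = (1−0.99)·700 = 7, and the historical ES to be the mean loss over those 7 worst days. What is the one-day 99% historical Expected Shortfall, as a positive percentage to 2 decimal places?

5.88%

The 7 worst returns sum to -41.18%.
ES = −(-41.18%) / 7 = 5.8828…% ≈ 5.88%.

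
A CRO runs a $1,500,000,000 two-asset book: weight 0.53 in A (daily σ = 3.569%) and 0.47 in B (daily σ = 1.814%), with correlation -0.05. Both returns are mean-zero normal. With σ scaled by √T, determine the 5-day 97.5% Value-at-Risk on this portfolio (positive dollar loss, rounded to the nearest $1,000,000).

σ_p = √(0.53²·3.569² + 0.47²·1.814² + 2·-0.05·0.53·0.47·3.569·1.814) = 2.036%.
σ_{5d} = 2.036% × √5 = 4.553%.
z(97.5%) = 1.960.
VaR = 1.960 × 4.553% = 8.924%; on $1,500,000,000 that is $133,860,000.

$134,000,000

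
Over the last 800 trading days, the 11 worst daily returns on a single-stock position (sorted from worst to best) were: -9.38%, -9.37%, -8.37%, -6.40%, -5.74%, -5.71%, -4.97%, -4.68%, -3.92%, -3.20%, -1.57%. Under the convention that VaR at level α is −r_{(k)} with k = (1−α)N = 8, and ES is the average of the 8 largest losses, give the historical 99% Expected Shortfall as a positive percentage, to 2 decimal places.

The 8 worst returns sum to -54.62%.
ES = −(-54.62%) / 8 = 6.8275% ≈ 6.83%.

6.83%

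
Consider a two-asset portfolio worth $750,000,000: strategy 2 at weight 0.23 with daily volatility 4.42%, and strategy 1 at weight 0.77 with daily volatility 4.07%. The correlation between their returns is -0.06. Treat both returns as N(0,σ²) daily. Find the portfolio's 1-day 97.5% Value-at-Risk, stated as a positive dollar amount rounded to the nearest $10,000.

σ_p² = 0.23²·4.42² + 0.77²·4.07² + 2·-0.06·0.23·0.77·4.42·4.07 = 10.4725 (%²).
σ_p = √10.4725 = 3.236%.
At 97.5%, z = 1.960.
VaR = 1.960 × 3.236% = 6.343%; on $750,000,000 that is $47,572,500.

$47,570,000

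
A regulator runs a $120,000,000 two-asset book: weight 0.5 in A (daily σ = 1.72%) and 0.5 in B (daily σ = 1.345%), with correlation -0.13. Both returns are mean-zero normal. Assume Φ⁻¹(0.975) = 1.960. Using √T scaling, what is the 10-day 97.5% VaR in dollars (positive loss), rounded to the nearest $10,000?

σ_p = √(0.5²·1.72² + 0.5²·1.345² + 2·-0.13·0.5·0.5·1.72·1.345) = 1.021%.
σ_{10d} = 1.021% × √10 = 3.229%.
VaR = 1.960 × 3.229% = 6.329%; on $120,000,000 that is $7,594,800.

$7,590,000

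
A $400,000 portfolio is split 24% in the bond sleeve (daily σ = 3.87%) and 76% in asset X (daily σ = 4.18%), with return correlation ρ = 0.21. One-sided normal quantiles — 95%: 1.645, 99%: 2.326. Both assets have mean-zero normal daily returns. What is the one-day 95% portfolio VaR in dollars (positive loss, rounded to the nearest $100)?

σ_p² = 0.24²·3.87² + 0.76²·4.18² + 2·0.21·0.24·0.76·3.87·4.18 = 12.1940 (%²).
σ_p = √12.1940 = 3.492%.
VaR = 1.645 × 3.492% = 5.744%; on $400,000 that is $22,976.

$23,000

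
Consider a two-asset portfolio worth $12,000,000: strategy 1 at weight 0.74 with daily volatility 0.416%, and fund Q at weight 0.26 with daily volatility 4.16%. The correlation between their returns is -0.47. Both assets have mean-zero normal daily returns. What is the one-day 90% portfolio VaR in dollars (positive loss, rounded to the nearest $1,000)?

$150,000

σ_p² = 0.74²·0.416² + 0.26²·4.16² + 2·-0.47·0.74·0.26·0.416·4.16 = 0.9516 (%²).
σ_p = √0.9516 = 0.976%.
At 90%, z = 1.282.
VaR = 1.282 × 0.976% = 1.251%; on $12,000,000 that is $150,120.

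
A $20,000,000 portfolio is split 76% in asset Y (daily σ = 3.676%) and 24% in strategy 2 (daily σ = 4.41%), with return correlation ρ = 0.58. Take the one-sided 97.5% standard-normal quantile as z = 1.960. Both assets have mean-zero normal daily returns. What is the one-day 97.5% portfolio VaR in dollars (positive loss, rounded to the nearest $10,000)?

$1,380,000

σ_p² = 0.76²·3.676² + 0.24²·4.41² + 2·0.58·0.76·0.24·3.676·4.41 = 12.3553 (%²).
σ_p = √12.3553 = 3.515%.
VaR = 1.960 × 3.515% = 6.889%; on $20,000,000 that is $1,377,800.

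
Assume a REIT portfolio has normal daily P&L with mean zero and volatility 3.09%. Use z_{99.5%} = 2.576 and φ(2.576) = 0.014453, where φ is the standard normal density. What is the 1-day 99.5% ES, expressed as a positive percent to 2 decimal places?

Tail multiplier: φ(z)/(1−α) = 0.014453 / 0.005 = 2.891.
ES = 3.09% × 2.891 = 8.933%.

8.93%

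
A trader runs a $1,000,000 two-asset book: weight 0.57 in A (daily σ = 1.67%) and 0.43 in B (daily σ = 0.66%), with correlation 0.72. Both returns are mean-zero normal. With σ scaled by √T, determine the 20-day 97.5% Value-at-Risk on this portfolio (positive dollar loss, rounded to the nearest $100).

σ_p = √(0.57²·1.67² + 0.43²·0.66² + 2·0.72·0.57·0.43·1.67·0.66) = 1.173%.
σ_{20d} = 1.173% × √20 = 5.246%.
z(97.5%) = 1.960.
VaR = 1.960 × 5.246% = 10.282%; on $1,000,000 that is $102,820.

$102,800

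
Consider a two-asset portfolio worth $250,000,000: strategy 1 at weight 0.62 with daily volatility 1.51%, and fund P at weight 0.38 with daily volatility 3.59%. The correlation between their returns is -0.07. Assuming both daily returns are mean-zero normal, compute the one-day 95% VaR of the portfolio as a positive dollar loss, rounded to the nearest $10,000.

σ_p² = 0.62²·1.51² + 0.38²·3.59² + 2·-0.07·0.62·0.38·1.51·3.59 = 2.5587 (%²).
σ_p = √2.5587 = 1.600%.
At 95%, z = 1.645.
VaR = 1.645 × 1.600% = 2.632%; on $250,000,000 that is $6,580,000.

$6,580,000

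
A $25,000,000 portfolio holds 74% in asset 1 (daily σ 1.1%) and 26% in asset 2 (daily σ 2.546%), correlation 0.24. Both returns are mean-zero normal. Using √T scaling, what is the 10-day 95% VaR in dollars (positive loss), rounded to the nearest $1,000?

σ_p = √(0.74²·1.1² + 0.26²·2.546² + 2·0.24·0.74·0.26·1.1·2.546) = 1.166%.
σ_{10d} = 1.166% × √10 = 3.687%.
z(95%) = 1.645.
VaR = 1.645 × 3.687% = 6.065%; on $25,000,000 that is $1,516,250.

$1,516,000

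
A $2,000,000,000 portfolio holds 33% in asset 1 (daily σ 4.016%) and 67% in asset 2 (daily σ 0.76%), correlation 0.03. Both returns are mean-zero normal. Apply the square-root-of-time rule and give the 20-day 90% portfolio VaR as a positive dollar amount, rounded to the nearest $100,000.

$164,400,000

σ_p = √(0.33²·4.016² + 0.67²·0.76² + 2·0.03·0.33·0.67·4.016·0.76) = 1.434%.
σ_{20d} = 1.434% × √20 = 6.413%.
z(90%) = 1.282.
VaR = 1.282 × 6.413% = 8.221%; on $2,000,000,000 that is $164,420,000.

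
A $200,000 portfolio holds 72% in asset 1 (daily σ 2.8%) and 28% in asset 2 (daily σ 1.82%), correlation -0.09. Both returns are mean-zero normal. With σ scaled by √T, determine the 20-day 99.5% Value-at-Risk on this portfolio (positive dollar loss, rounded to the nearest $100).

$46,900

σ_p = √(0.72²·2.8² + 0.28²·1.82² + 2·-0.09·0.72·0.28·2.8·1.82) = 2.034%.
σ_{20d} = 2.034% × √20 = 9.096%.
z(99.5%) = 2.576.
VaR = 2.576 × 9.096% = 23.431%; on $200,000 that is $46,862.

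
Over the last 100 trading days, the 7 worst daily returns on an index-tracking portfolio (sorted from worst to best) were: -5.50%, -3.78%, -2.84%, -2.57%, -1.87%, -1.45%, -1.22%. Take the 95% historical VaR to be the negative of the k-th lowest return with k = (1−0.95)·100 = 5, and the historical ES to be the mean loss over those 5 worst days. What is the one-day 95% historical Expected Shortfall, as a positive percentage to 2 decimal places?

3.31%

The 5 worst returns sum to -16.56%.
ES = −(-16.56%) / 5 = 3.312% ≈ 3.31%.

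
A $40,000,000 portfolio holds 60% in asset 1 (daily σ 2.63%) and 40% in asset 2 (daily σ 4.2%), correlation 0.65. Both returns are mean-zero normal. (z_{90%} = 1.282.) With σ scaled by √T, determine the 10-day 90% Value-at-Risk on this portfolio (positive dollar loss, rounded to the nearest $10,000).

$4,800,000

σ_p = √(0.6²·2.63² + 0.4²·4.2² + 2·0.65·0.6·0.4·2.63·4.2) = 2.960%.
σ_{10d} = 2.960% × √10 = 9.360%.
VaR = 1.282 × 9.360% = 12.000%; on $40,000,000 that is $4,800,000.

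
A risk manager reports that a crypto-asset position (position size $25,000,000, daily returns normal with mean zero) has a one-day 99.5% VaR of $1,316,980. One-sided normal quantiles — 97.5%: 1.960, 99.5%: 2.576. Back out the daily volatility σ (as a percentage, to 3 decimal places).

2.045%

VaR as a fraction: $1,316,980 / $25,000,000 = 5.268%.
σ = VaR / z = 5.268% / 2.576 = 2.045%.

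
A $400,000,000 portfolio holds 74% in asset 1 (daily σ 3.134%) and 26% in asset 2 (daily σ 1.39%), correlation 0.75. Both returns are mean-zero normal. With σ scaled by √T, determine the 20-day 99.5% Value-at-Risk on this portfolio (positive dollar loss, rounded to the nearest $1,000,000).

σ_p = √(0.74²·3.134² + 0.26²·1.39² + 2·0.75·0.74·0.26·3.134·1.39) = 2.601%.
σ_{20d} = 2.601% × √20 = 11.632%.
z(99.5%) = 2.576.
VaR = 2.576 × 11.632% = 29.964%; on $400,000,000 that is $119,856,000.

$120,000,000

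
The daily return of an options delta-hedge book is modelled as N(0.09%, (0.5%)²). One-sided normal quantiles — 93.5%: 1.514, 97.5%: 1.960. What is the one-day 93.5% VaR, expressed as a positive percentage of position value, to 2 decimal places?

0.67%

VaR = −μ + z·σ = −(0.09%) + 1.514 × 0.5% = 0.667%.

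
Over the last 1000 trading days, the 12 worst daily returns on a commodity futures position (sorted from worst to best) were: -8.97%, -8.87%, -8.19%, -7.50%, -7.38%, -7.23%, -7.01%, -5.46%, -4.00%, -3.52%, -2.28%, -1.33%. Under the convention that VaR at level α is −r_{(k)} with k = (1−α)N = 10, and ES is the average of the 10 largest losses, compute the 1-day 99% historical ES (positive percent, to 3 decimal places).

The 10 worst returns sum to -68.13%.
ES = −(-68.13%) / 10 = 6.813%.

6.813%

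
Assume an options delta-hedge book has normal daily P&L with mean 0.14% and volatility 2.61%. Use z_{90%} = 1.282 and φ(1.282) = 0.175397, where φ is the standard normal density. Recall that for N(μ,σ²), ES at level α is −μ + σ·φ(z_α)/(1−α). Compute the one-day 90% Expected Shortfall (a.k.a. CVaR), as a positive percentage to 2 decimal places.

Tail multiplier: φ(z)/(1−α) = 0.175397 / 0.1 = 1.754.
ES = −(0.14%) + 2.61% × 1.754 = 4.438%.

4.44%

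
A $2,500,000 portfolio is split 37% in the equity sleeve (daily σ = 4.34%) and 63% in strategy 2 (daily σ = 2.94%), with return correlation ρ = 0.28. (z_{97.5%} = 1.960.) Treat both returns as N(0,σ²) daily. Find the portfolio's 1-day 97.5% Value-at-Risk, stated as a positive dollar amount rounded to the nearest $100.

$135,700

σ_p² = 0.37²·4.34² + 0.63²·2.94² + 2·0.28·0.37·0.63·4.34·2.94 = 7.6748 (%²).
σ_p = √7.6748 = 2.770%.
VaR = 1.960 × 2.770% = 5.429%; on $2,500,000 that is $135,725.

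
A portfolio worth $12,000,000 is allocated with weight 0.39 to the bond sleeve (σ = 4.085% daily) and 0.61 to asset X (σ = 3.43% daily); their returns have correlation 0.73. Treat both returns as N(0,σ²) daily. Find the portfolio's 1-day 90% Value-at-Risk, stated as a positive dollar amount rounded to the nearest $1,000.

σ_p² = 0.39²·4.085² + 0.61²·3.43² + 2·0.73·0.39·0.61·4.085·3.43 = 11.7825 (%²).
σ_p = √11.7825 = 3.433%.
At 90%, z = 1.282.
VaR = 1.282 × 3.433% = 4.401%; on $12,000,000 that is $528,120.

$528,000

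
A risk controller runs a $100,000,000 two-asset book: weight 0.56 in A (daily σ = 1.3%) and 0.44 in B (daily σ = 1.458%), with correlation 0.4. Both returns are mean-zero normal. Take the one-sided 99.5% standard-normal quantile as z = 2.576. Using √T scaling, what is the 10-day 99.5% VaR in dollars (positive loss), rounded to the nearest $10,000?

$9,340,000

σ_p = √(0.56²·1.3² + 0.44²·1.458² + 2·0.4·0.56·0.44·1.3·1.458) = 1.147%.
σ_{10d} = 1.147% × √10 = 3.627%.
VaR = 2.576 × 3.627% = 9.343%; on $100,000,000 that is $9,343,000.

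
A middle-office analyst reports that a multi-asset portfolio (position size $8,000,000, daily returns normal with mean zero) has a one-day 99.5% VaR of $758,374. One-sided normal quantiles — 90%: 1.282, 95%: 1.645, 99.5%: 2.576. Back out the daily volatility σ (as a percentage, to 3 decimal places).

3.680%

VaR as a fraction: $758,374 / $8,000,000 = 9.480%.
σ = VaR / z = 9.480% / 2.576 = 3.680%.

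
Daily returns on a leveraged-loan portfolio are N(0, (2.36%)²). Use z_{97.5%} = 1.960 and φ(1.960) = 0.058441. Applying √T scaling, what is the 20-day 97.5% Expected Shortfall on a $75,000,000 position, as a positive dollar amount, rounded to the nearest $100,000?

$18,500,000

σ_{20d} = 2.36% × √20 = 10.554%.
ES multiplier = φ(z)/(1−α) = 0.058441/0.025 = 2.338.
ES = 10.554% × 2.338 = 24.675%; on $75,000,000: $18,506,250.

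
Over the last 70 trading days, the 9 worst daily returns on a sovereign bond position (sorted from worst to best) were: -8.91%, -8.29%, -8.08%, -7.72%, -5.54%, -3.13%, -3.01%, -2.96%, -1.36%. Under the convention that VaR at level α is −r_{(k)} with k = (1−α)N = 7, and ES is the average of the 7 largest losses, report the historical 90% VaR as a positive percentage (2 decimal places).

k = 7; the 7th lowest return is -3.01%, so VaR = 3.01%.

3.01%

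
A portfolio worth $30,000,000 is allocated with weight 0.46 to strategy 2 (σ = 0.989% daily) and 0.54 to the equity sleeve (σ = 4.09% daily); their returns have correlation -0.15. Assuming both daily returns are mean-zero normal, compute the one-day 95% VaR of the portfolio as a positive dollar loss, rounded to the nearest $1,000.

σ_p² = 0.46²·0.989² + 0.54²·4.09² + 2·-0.15·0.46·0.54·0.989·4.09 = 4.7835 (%²).
σ_p = √4.7835 = 2.187%.
At 95%, z = 1.645.
VaR = 1.645 × 2.187% = 3.598%; on $30,000,000 that is $1,079,400.

$1,079,000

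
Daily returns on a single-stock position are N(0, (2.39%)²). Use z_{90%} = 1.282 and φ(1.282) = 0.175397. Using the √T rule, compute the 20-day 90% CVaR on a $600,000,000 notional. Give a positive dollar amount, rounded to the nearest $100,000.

σ_{20d} = 2.39% × √20 = 10.688%.
ES multiplier = φ(z)/(1−α) = 0.175397/0.1 = 1.754.
ES = 10.688% × 1.754 = 18.747%; on $600,000,000: $112,482,000.

$112,500,000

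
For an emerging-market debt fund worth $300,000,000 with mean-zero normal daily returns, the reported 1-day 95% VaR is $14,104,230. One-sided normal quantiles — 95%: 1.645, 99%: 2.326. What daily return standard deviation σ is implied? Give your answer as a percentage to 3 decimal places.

2.858%

VaR as a fraction: $14,104,230 / $300,000,000 = 4.701%.
σ = VaR / z = 4.701% / 1.645 = 2.858%.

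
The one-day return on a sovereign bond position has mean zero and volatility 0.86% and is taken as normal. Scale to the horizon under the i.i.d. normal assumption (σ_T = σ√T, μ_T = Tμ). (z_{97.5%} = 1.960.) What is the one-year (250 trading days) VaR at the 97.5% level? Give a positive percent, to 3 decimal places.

σ_{250d} = 0.86% × √250 = 13.598%.
VaR = 1.960 × 13.598% = 26.652%.

26.652%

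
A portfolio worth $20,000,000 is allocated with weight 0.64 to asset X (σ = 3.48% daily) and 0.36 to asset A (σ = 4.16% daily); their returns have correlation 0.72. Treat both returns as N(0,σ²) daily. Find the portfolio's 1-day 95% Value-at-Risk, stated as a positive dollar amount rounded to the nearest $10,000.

σ_p² = 0.64²·3.48² + 0.36²·4.16² + 2·0.72·0.64·0.36·3.48·4.16 = 12.0063 (%²).
σ_p = √12.0063 = 3.465%.
At 95%, z = 1.645.
VaR = 1.645 × 3.465% = 5.700%; on $20,000,000 that is $1,140,000.

$1,140,000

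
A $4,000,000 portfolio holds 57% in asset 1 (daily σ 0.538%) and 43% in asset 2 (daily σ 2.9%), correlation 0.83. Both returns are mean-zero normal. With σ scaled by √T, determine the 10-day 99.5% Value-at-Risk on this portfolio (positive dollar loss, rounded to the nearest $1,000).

$492,000

σ_p = √(0.57²·0.538² + 0.43²·2.9² + 2·0.83·0.57·0.43·0.538·2.9) = 1.511%.
σ_{10d} = 1.511% × √10 = 4.778%.
z(99.5%) = 2.576.
VaR = 2.576 × 4.778% = 12.308%; on $4,000,000 that is $492,320.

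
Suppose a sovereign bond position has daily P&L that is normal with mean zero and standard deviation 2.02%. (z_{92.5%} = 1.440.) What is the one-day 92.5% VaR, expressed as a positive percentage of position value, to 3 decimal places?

VaR = z·σ = 1.440 × 2.02% = 2.909%.

2.909%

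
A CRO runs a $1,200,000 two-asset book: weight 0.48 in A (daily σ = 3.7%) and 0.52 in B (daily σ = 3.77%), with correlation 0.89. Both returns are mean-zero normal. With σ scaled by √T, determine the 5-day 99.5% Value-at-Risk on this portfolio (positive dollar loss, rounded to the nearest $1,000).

$251,000

σ_p = √(0.48²·3.7² + 0.52²·3.77² + 2·0.89·0.48·0.52·3.7·3.77) = 3.632%.
σ_{5d} = 3.632% × √5 = 8.121%.
z(99.5%) = 2.576.
VaR = 2.576 × 8.121% = 20.920%; on $1,200,000 that is $251,040.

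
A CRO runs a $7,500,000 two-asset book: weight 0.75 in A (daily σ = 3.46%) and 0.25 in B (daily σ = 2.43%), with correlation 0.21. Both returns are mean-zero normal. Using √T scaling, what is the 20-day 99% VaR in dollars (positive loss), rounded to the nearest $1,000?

σ_p = √(0.75²·3.46² + 0.25²·2.43² + 2·0.21·0.75·0.25·3.46·2.43) = 2.787%.
σ_{20d} = 2.787% × √20 = 12.464%.
z(99%) = 2.326.
VaR = 2.326 × 12.464% = 28.991%; on $7,500,000 that is $2,174,325.

$2,174,000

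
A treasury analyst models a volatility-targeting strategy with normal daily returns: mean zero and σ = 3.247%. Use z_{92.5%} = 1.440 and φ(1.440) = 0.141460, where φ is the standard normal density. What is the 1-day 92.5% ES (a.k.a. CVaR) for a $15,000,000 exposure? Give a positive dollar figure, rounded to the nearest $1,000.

$919,000

Tail multiplier: φ(z)/(1−α) = 0.141460 / 0.075 = 1.886.
ES = 3.247% × 1.886 = 6.124%.
On $15,000,000: 0.06124 × $15,000,000 = $918,600.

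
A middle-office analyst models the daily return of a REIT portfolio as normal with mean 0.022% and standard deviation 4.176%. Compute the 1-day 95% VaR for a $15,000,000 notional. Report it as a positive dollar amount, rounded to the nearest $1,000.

$1,027,000

At 95% one-sided, z = 1.645.
VaR = −μ + z·σ = −(0.022%) + 1.645 × 4.176% = 6.848%.
On $15,000,000: 0.06848 × $15,000,000 = $1,027,200.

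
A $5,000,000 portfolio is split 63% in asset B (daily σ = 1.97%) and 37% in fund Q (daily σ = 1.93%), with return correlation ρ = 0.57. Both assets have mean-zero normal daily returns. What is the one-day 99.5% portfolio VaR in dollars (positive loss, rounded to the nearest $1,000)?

$225,000

σ_p² = 0.63²·1.97² + 0.37²·1.93² + 2·0.57·0.63·0.37·1.97·1.93 = 3.0606 (%²).
σ_p = √3.0606 = 1.749%.
At 99.5%, z = 2.576.
VaR = 2.576 × 1.749% = 4.505%; on $5,000,000 that is $225,250.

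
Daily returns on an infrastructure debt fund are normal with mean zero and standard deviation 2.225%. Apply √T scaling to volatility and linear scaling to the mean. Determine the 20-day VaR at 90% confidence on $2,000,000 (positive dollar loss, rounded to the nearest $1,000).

$255,000

At 90%, z = 1.282.
σ_{20d} = 2.225% × √20 = 9.951%.
VaR = 1.282 × 9.951% = 12.757%.
On $2,000,000: 0.12757 × $2,000,000 = $255,140.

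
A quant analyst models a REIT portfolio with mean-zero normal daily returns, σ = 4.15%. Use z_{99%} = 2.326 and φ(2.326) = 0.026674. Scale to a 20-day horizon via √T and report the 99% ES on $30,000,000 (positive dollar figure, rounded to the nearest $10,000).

σ_{20d} = 4.15% × √20 = 18.559%.
ES multiplier = φ(z)/(1−α) = 0.026674/0.01 = 2.667.
ES = 18.559% × 2.667 = 49.497%; on $30,000,000: $14,849,100.

$14,850,000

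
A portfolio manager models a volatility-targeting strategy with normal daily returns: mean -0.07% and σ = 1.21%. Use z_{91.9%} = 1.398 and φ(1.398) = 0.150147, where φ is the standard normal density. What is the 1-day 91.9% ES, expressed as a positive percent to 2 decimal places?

Tail multiplier: φ(z)/(1−α) = 0.150147 / 0.081 = 1.854.
ES = −(-0.07%) + 1.21% × 1.854 = 2.313%.

2.31%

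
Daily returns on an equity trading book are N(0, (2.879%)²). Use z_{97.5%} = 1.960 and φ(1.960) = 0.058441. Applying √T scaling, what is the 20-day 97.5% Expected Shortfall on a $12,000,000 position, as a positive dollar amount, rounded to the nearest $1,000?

σ_{20d} = 2.879% × √20 = 12.875%.
ES multiplier = φ(z)/(1−α) = 0.058441/0.025 = 2.338.
ES = 12.875% × 2.338 = 30.102%; on $12,000,000: $3,612,240.

$3,612,000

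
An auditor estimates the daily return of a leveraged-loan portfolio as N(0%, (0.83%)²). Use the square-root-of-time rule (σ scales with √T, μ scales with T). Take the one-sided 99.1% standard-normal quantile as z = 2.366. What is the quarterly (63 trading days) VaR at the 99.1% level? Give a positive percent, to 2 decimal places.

15.59%

σ_{63d} = 0.83% × √63 = 6.588%.
VaR = 2.366 × 6.588% = 15.587%.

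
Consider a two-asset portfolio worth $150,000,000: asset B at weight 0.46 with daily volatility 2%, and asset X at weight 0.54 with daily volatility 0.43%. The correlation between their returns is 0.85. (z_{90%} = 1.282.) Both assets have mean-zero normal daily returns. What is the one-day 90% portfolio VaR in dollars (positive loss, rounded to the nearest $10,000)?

$2,160,000

σ_p² = 0.46²·2² + 0.54²·0.43² + 2·0.85·0.46·0.54·2·0.43 = 1.2635 (%²).
σ_p = √1.2635 = 1.124%.
VaR = 1.282 × 1.124% = 1.441%; on $150,000,000 that is $2,161,500.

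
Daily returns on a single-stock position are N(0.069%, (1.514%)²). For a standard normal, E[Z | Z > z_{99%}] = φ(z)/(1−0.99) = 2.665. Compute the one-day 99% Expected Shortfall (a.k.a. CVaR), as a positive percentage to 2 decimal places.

3.97%

ES = −(0.069%) + 1.514% × 2.665 = 3.966%.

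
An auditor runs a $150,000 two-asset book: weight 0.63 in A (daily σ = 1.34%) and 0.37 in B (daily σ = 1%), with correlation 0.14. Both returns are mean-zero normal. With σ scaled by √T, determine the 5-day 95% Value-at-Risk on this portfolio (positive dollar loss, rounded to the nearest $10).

σ_p = √(0.63²·1.34² + 0.37²·1² + 2·0.14·0.63·0.37·1.34·1) = 0.968%.
σ_{5d} = 0.968% × √5 = 2.165%.
z(95%) = 1.645.
VaR = 1.645 × 2.165% = 3.561%; on $150,000 that is $5,342.

$5,340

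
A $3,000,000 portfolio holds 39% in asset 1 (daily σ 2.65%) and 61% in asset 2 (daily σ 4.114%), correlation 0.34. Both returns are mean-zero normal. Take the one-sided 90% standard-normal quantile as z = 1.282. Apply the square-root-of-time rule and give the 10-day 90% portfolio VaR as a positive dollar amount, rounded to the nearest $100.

σ_p = √(0.39²·2.65² + 0.61²·4.114² + 2·0.34·0.39·0.61·2.65·4.114) = 3.022%.
σ_{10d} = 3.022% × √10 = 9.556%.
VaR = 1.282 × 9.556% = 12.251%; on $3,000,000 that is $367,530.

$367,500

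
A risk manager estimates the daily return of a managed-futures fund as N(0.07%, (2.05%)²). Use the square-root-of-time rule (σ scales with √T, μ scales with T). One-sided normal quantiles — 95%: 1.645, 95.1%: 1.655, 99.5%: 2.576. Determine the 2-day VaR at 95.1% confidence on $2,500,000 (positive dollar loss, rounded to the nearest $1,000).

σ_{2d} = 2.05% × √2 = 2.899%; μ_{2d} = 2 × 0.07% = 0.140%.
VaR = −(0.140%) + 1.655 × 2.899% = 4.658%.
On $2,500,000: 0.04658 × $2,500,000 = $116,450.

$116,000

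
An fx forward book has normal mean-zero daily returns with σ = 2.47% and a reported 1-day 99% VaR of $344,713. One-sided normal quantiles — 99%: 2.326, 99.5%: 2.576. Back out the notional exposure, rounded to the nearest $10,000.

$6,000,000

VaR as a fraction of value: z·σ = 2.326 × 2.47% = 5.74522%.
Position = $344,713 / 0.0574522 = $5,999,997.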